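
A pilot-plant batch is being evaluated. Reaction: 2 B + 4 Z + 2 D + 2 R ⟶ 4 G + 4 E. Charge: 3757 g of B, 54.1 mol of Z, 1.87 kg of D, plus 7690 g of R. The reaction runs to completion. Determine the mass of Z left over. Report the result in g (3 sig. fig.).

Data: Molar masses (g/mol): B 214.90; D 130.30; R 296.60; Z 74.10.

1880 g

n(B) = 3757 / 214.90 = 17.48 mol
n(Z) = 54.10 mol
n(D) = 1.870×1000 / 130.30 = 14.35 mol
n(R) = 7690 / 296.60 = 25.93 mol
n/ν for B = 17.48/2 = 8.740
n/ν for Z = 54.10/4 = 13.53
n/ν for D = 14.35/2 = 7.175
n/ν for R = 25.93/2 = 12.97
Smallest n/ν is D → limiting reagent.
Z consumed = (4/2) × 14.35 = 28.70 mol
Z remaining = 54.10 − 28.70 = 25.40 mol
mass = 25.40 × 74.10 = 1882 g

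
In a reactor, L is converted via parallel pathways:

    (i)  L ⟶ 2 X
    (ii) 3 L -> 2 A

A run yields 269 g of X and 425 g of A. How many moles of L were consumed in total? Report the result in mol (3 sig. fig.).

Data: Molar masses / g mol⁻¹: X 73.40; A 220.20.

4.73 mol

n(X) = 269 / 73.40 = 3.665 mol
n(A) = 425 / 220.20 = 1.930 mol
n(L) via (i) = (1/2)×3.665 = 1.833 mol
n(L) via (ii) = (3/2)×1.930 = 2.895 mol
total n(L) = 1.833 + 2.895 = 4.728 mol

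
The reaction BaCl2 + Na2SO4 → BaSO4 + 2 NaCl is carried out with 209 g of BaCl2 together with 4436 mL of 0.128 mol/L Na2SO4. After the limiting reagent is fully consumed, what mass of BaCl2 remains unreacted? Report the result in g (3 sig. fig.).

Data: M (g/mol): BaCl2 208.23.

n(BaCl2) = 209.0 / 208.23 = 1.004 mol
n(Na2SO4) = 0.128 × 4436/1000 = 0.5678 mol
n/ν for BaCl2 = 1.004/1 = 1.004
n/ν for Na2SO4 = 0.5678/1 = 0.5678
Smallest n/ν is Na2SO4 → limiting reagent.
BaCl2 consumed = (1/1) × 0.5678 = 0.5678 mol
BaCl2 remaining = 1.004 − 0.5678 = 0.4362 mol
mass = 0.4362 × 208.23 = 90.83 g

90.8 g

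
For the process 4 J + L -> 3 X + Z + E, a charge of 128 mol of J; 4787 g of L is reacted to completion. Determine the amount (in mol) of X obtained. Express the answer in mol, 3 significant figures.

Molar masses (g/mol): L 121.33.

n(J) = 128.0 mol
n(L) = 4787 / 121.33 = 39.45 mol
n/ν for J = 128.0/4 = 32.00
n/ν for L = 39.45/1 = 39.45
Smallest n/ν is J → limiting reagent.
n(X) = (3/4) × 128.0 = 96.00 mol

96.0 mol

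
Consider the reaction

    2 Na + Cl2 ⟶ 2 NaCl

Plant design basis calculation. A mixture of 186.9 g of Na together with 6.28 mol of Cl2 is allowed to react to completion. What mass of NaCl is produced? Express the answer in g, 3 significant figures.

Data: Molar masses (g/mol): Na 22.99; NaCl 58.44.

n(Na) = 186.9 / 22.99 = 8.130 mol
n(Cl2) = 6.280 mol
n/ν for Na = 8.130/2 = 4.065
n/ν for Cl2 = 6.280/1 = 6.280
Smallest n/ν is Na → limiting reagent.
n(NaCl) = (2/2) × 8.130 = 8.130 mol
mass = 8.130 × 58.44 = 475.1 g

475 g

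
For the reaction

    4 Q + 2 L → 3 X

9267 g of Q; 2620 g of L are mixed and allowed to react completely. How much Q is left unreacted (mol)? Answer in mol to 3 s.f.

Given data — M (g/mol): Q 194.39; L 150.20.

n(Q) = 9267 / 194.39 = 47.67 mol
n(L) = 2620 / 150.20 = 17.44 mol
n/ν → Q: 11.92, L: 8.720; L is limiting.
Q consumed = (4/2) × 17.44 = 34.88 mol
Q remaining = 47.67 − 34.88 = 12.79 mol

12.8 mol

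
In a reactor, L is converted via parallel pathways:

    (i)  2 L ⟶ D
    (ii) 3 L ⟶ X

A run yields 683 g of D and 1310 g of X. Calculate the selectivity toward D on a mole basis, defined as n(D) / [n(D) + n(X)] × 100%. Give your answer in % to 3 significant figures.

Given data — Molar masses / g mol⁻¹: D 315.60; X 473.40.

43.9 %

n(D) = 683 / 315.60 = 2.164 mol
n(X) = 1310 / 473.40 = 2.767 mol
selectivity = 2.164/(2.164+2.767) × 100 = 43.89 %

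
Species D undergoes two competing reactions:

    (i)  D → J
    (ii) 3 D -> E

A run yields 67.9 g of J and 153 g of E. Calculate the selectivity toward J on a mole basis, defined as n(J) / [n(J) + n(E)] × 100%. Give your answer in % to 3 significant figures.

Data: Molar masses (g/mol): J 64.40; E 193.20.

57.1 %

n(J) = 67.9 / 64.40 = 1.054 mol
n(E) = 153 / 193.20 = 0.7919 mol
selectivity = 1.054/(1.054+0.7919) × 100 = 57.10 %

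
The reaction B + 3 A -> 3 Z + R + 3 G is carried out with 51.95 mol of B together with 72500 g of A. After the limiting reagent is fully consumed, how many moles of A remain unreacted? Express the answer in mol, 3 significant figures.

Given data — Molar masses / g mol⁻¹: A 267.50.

n(B) = 51.95 mol
n(A) = 72500 / 267.50 = 271.0 mol
n/ν for B = 51.95/1 = 51.95
n/ν for A = 271.0/3 = 90.33
Smallest n/ν is B → limiting reagent.
A consumed = (3/1) × 51.95 = 155.9 mol
A remaining = 271.0 − 155.9 = 115.1 mol

115 mol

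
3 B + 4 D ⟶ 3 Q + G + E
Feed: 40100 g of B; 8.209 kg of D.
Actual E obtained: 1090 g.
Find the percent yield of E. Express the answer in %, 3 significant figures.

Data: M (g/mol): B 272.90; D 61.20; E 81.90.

39.7 %

n(B) = 40100 / 272.90 = 146.9 mol
n(D) = 8.209×1000 / 61.20 = 134.1 mol
n/ν for B = 146.9/3 = 48.97
n/ν for D = 134.1/4 = 33.53
Smallest n/ν is D → limiting reagent.
theoretical n(E) = (1/4) × 134.1 = 33.53 mol → 2746 g
% yield = 1090 / 2746 × 100 = 39.69 %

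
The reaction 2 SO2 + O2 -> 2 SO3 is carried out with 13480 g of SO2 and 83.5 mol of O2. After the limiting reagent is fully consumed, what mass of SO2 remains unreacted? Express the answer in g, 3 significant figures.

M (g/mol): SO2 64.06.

2780 g

n(SO2) = 13480 / 64.06 = 210.4 mol
n(O2) = 83.50 mol
n/ν for SO2 = 210.4/2 = 105.2
n/ν for O2 = 83.50/1 = 83.50
Smallest n/ν is O2 → limiting reagent.
SO2 consumed = (2/1) × 83.50 = 167.0 mol
SO2 remaining = 210.4 − 167.0 = 43.40 mol
mass = 43.40 × 64.06 = 2780 g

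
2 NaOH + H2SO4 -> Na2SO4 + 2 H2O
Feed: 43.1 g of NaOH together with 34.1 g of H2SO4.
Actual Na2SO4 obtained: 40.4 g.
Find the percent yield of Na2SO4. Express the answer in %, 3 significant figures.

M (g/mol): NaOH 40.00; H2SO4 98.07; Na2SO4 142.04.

n(NaOH) = 43.10 / 40.00 = 1.078 mol
n(H2SO4) = 34.10 / 98.07 = 0.3477 mol
n/ν for NaOH = 1.078/2 = 0.5390
n/ν for H2SO4 = 0.3477/1 = 0.3477
Smallest n/ν is H2SO4 → limiting reagent.
theoretical n(Na2SO4) = (1/1) × 0.3477 = 0.3477 mol → 49.39 g
% yield = 40.4 / 49.39 × 100 = 81.80 %

81.8 %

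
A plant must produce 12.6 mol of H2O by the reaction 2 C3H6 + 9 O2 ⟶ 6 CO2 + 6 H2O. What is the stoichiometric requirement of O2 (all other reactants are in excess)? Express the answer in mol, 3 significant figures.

n(H2O) = 12.60 mol
n(O2) = (9/6) × 12.60 = 18.90 mol

18.9 mol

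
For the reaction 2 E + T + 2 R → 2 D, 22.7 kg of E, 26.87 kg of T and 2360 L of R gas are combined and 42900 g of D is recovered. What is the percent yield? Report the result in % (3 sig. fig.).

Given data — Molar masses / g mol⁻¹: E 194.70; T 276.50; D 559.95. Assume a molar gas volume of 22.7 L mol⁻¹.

73.7 %

n(E) = 22.70×1000 / 194.70 = 116.6 mol
n(T) = 26.87×1000 / 276.50 = 97.18 mol
n(R) = 2360 / 22.7 = 104.0 mol
n/ν for E = 116.6/2 = 58.30
n/ν for T = 97.18/1 = 97.18
n/ν for R = 104.0/2 = 52.00
Smallest n/ν is R → limiting reagent.
theoretical n(D) = (2/2) × 104.0 = 104.0 mol → 58230 g
% yield = 42900 / 58230 × 100 = 73.67 %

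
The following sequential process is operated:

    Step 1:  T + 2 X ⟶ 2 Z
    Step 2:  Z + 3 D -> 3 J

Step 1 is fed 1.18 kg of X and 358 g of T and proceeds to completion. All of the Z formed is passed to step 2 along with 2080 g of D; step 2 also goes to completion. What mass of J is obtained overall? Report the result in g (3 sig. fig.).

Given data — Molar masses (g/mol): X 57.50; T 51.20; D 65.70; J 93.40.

Step 1:
n(X) = 1.180×1000 / 57.50 = 20.52 mol
n(T) = 358.0 / 51.20 = 6.992 mol
n/ν for X = 20.52/2 = 10.26
n/ν for T = 6.992/1 = 6.992
Smallest n/ν is T → limiting reagent.
n(Z) produced = (2/1) × 6.992 = 13.98 mol
Step 2:
n(Z) available = 13.98 mol
n(D) = 2080 / 65.70 = 31.66 mol
n/ν for Z = 13.98/1 = 13.98
n/ν for D = 31.66/3 = 10.55
Smallest n/ν is D → limiting reagent.
n(J) = (3/3) × 31.66 = 31.66 mol
mass = 31.66 × 93.40 = 2957 g

2960 g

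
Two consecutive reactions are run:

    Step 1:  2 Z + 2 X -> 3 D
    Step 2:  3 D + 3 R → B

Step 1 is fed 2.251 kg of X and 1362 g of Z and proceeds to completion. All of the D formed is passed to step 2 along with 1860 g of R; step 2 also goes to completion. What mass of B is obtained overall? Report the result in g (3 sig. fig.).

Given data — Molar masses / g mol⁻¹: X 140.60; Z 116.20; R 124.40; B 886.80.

Step 1:
n(X) = 2.251×1000 / 140.60 = 16.01 mol
n(Z) = 1362 / 116.20 = 11.72 mol
n/ν for X = 16.01/2 = 8.005
n/ν for Z = 11.72/2 = 5.860
Smallest n/ν is Z → limiting reagent.
n(D) produced = (3/2) × 11.72 = 17.58 mol
Step 2:
n(D) available = 17.58 mol
n(R) = 1860 / 124.40 = 14.95 mol
n/ν for D = 17.58/3 = 5.860
n/ν for R = 14.95/3 = 4.983
Smallest n/ν is R → limiting reagent.
n(B) = (1/3) × 14.95 = 4.983 mol
mass = 4.983 × 886.80 = 4419 g

4420 g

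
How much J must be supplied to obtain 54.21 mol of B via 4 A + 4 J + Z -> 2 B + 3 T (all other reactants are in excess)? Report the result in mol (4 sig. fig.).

n(B) = 54.21 mol
n(J) = (4/2) × 54.21 = 108.4 mol

108.4 mol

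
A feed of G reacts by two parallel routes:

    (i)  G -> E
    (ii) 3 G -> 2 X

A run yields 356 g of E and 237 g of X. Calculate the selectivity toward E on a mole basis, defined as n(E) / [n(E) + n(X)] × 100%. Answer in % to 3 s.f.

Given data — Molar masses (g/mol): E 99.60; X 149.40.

69.3 %

n(E) = 356 / 99.60 = 3.574 mol
n(X) = 237 / 149.40 = 1.586 mol
selectivity = 3.574/(3.574+1.586) × 100 = 69.26 %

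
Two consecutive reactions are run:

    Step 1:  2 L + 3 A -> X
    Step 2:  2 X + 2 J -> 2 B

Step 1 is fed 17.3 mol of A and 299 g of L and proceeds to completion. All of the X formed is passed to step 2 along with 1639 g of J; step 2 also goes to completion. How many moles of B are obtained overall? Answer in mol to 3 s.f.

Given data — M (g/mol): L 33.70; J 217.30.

Step 1:
n(A) = 17.30 mol
n(L) = 299.0 / 33.70 = 8.872 mol
n/ν → A: 5.767, L: 4.436; L is limiting.
n(X) produced = (1/2) × 8.872 = 4.436 mol
Step 2:
n(X) available = 4.436 mol
n(J) = 1639 / 217.30 = 7.543 mol
n/ν → X: 2.218, J: 3.772; X is limiting.
n(B) = (2/2) × 4.436 = 4.436 mol

4.44 mol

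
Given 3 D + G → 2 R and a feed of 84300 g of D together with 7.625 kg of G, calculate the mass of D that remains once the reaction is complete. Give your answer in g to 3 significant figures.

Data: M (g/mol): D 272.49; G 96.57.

19800 g

n(D) = 84300 / 272.49 = 309.4 mol
n(G) = 7.625×1000 / 96.57 = 78.96 mol
n/ν for D = 309.4/3 = 103.1
n/ν for G = 78.96/1 = 78.96
Smallest n/ν is G → limiting reagent.
D consumed = (3/1) × 78.96 = 236.9 mol
D remaining = 309.4 − 236.9 = 72.50 mol
mass = 72.50 × 272.49 = 19760 g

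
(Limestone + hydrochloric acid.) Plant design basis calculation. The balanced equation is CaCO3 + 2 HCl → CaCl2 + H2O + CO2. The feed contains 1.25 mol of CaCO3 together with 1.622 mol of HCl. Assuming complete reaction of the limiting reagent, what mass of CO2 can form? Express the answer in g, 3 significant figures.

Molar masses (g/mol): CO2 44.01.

35.7 g

n(CaCO3) = 1.250 mol
n(HCl) = 1.622 mol
n/ν for CaCO3 = 1.250/1 = 1.250
n/ν for HCl = 1.622/2 = 0.8110
Smallest n/ν is HCl → limiting reagent.
n(CO2) = (1/2) × 1.622 = 0.8110 mol
mass = 0.8110 × 44.01 = 35.69 g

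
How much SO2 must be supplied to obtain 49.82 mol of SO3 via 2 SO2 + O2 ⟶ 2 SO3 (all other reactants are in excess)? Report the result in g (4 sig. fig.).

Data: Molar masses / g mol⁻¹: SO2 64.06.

3191 g

n(SO3) = 49.82 mol
n(SO2) = (2/2) × 49.82 = 49.82 mol
mass = 49.82 × 64.06 = 3191 g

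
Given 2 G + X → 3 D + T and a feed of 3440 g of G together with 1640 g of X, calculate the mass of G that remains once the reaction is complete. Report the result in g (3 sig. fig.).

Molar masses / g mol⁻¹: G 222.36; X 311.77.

n(G) = 3440 / 222.36 = 15.47 mol
n(X) = 1640 / 311.77 = 5.260 mol
n/ν for G = 15.47/2 = 7.735
n/ν for X = 5.260/1 = 5.260
Smallest n/ν is X → limiting reagent.
G consumed = (2/1) × 5.260 = 10.52 mol
G remaining = 15.47 − 10.52 = 4.950 mol
mass = 4.950 × 222.36 = 1101 g

1100 g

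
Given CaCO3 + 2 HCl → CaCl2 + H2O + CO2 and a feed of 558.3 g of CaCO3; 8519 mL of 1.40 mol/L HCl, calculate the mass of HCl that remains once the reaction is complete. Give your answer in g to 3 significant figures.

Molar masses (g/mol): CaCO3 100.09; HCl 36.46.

n(CaCO3) = 558.3 / 100.09 = 5.578 mol
n(HCl) = 1.40 × 8519/1000 = 11.93 mol
n/ν for CaCO3 = 5.578/1 = 5.578
n/ν for HCl = 11.93/2 = 5.965
Smallest n/ν is CaCO3 → limiting reagent.
HCl consumed = (2/1) × 5.578 = 11.16 mol
HCl remaining = 11.93 − 11.16 = 0.7700 mol
mass = 0.7700 × 36.46 = 28.07 g

28.1 g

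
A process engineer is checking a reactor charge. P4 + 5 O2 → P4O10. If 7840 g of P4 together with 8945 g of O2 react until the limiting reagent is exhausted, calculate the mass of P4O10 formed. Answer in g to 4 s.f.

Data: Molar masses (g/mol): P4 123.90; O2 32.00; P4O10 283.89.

15870 g

n(P4) = 7840 / 123.90 = 63.28 mol
n(O2) = 8945 / 32.00 = 279.5 mol
n/ν → P4: 63.28, O2: 55.90; O2 is limiting.
n(P4O10) = (1/5) × 279.5 = 55.90 mol
mass = 55.90 × 283.89 = 15870 g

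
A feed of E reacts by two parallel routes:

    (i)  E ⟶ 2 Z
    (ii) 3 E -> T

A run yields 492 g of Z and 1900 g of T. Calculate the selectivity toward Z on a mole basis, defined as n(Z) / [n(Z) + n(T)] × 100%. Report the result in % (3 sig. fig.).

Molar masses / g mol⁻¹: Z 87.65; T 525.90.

n(Z) = 492 / 87.65 = 5.613 mol
n(T) = 1900 / 525.90 = 3.613 mol
selectivity = 5.613/(5.613+3.613) × 100 = 60.84 %

60.8 %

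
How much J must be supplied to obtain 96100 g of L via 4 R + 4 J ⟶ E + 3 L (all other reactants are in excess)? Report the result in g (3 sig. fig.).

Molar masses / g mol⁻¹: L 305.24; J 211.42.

n(L) = 96100 / 305.24 = 314.8 mol
n(J) = (4/3) × 314.8 = 419.7 mol
mass = 419.7 × 211.42 = 88730 g

88700 g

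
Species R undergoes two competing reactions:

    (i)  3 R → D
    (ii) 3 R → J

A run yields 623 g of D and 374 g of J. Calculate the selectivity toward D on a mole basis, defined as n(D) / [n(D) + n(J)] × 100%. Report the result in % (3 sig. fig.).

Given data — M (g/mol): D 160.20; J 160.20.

n(D) = 623 / 160.20 = 3.889 mol
n(J) = 374 / 160.20 = 2.335 mol
selectivity = 3.889/(3.889+2.335) × 100 = 62.48 %

62.5 %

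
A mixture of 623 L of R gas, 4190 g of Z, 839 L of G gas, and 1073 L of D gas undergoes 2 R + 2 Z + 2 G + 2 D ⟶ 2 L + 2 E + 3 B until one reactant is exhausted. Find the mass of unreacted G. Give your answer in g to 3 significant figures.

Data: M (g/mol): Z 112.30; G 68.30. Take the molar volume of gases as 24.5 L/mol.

n(R) = 623.0 / 24.5 = 25.43 mol
n(Z) = 4190 / 112.30 = 37.31 mol
n(G) = 839.0 / 24.5 = 34.24 mol
n(D) = 1073 / 24.5 = 43.80 mol
n/ν → R: 12.72, Z: 18.66, G: 17.12, D: 21.90; R is limiting.
G consumed = (2/2) × 25.43 = 25.43 mol
G remaining = 34.24 − 25.43 = 8.810 mol
mass = 8.810 × 68.30 = 601.7 g

602 g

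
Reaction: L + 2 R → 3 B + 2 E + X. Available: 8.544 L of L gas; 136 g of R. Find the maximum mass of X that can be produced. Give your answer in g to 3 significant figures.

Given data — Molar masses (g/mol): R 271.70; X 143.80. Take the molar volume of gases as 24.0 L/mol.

n(L) = 8.544 / 24.0 = 0.3560 mol
n(R) = 136.0 / 271.70 = 0.5006 mol
n/ν for L = 0.3560/1 = 0.3560
n/ν for R = 0.5006/2 = 0.2503
Smallest n/ν is R → limiting reagent.
n(X) = (1/2) × 0.5006 = 0.2503 mol
mass = 0.2503 × 143.80 = 35.99 g

36.0 g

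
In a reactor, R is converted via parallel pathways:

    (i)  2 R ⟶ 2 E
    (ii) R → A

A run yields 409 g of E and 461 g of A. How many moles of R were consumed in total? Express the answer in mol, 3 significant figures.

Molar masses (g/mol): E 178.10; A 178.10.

n(E) = 409 / 178.10 = 2.296 mol
n(A) = 461 / 178.10 = 2.588 mol
n(R) via (i) = (2/2)×2.296 = 2.296 mol
n(R) via (ii) = (1/1)×2.588 = 2.588 mol
total n(R) = 2.296 + 2.588 = 4.884 mol

4.88 mol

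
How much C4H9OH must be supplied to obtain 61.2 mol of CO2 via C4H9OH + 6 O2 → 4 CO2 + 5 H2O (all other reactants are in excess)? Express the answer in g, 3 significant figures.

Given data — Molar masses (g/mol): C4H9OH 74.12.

1130 g

n(CO2) = 61.20 mol
n(C4H9OH) = (1/4) × 61.20 = 15.30 mol
mass = 15.30 × 74.12 = 1134 g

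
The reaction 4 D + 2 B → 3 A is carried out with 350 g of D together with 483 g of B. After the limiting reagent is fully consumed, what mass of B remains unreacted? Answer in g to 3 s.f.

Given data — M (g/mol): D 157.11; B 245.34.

210 g

n(D) = 350.0 / 157.11 = 2.228 mol
n(B) = 483.0 / 245.34 = 1.969 mol
n/ν → D: 0.5570, B: 0.9845; D is limiting.
B consumed = (2/4) × 2.228 = 1.114 mol
B remaining = 1.969 − 1.114 = 0.8550 mol
mass = 0.8550 × 245.34 = 209.8 g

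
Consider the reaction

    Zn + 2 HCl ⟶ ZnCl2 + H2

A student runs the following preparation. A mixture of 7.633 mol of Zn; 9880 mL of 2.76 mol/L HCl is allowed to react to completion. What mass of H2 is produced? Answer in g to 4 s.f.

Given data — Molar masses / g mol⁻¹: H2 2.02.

15.42 g

n(Zn) = 7.633 mol
n(HCl) = 2.76 × 9880/1000 = 27.27 mol
n/ν for Zn = 7.633/1 = 7.633
n/ν for HCl = 27.27/2 = 13.64
Smallest n/ν is Zn → limiting reagent.
n(H2) = (1/1) × 7.633 = 7.633 mol
mass = 7.633 × 2.02 = 15.42 g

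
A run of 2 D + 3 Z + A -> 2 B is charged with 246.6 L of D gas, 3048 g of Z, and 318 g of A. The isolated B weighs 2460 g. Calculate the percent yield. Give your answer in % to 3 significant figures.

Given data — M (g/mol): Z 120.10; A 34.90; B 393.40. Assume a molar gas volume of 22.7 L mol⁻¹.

n(D) = 246.6 / 22.7 = 10.86 mol
n(Z) = 3048 / 120.10 = 25.38 mol
n(A) = 318.0 / 34.90 = 9.112 mol
n/ν for D = 10.86/2 = 5.430
n/ν for Z = 25.38/3 = 8.460
n/ν for A = 9.112/1 = 9.112
Smallest n/ν is D → limiting reagent.
theoretical n(B) = (2/2) × 10.86 = 10.86 mol → 4272 g
% yield = 2460 / 4272 × 100 = 57.58 %

57.6 %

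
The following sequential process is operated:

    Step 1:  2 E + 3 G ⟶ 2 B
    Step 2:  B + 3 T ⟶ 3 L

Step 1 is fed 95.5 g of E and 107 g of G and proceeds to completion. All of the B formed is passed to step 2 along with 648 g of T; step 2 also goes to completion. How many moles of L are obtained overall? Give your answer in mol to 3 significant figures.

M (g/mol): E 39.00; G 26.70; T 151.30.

4.28 mol

Step 1:
n(E) = 95.50 / 39.00 = 2.449 mol
n(G) = 107.0 / 26.70 = 4.007 mol
n/ν for E = 2.449/2 = 1.225
n/ν for G = 4.007/3 = 1.336
Smallest n/ν is E → limiting reagent.
n(B) produced = (2/2) × 2.449 = 2.449 mol
Step 2:
n(B) available = 2.449 mol
n(T) = 648.0 / 151.30 = 4.283 mol
n/ν for B = 2.449/1 = 2.449
n/ν for T = 4.283/3 = 1.428
Smallest n/ν is T → limiting reagent.
n(L) = (3/3) × 4.283 = 4.283 mol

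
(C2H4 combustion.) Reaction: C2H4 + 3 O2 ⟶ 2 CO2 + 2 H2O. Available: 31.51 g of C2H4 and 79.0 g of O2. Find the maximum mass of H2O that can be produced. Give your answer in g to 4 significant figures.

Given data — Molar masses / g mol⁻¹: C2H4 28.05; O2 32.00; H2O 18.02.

29.66 g

n(C2H4) = 31.51 / 28.05 = 1.123 mol
n(O2) = 79.00 / 32.00 = 2.469 mol
n/ν → C2H4: 1.123, O2: 0.8230; O2 is limiting.
n(H2O) = (2/3) × 2.469 = 1.646 mol
mass = 1.646 × 18.02 = 29.66 g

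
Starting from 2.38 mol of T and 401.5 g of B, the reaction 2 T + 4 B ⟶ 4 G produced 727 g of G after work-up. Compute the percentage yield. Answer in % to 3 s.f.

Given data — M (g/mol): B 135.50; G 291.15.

84.3 %

n(T) = 2.380 mol
n(B) = 401.5 / 135.50 = 2.963 mol
n/ν → T: 1.190, B: 0.7408; B is limiting.
theoretical n(G) = (4/4) × 2.963 = 2.963 mol → 862.7 g
% yield = 727 / 862.7 × 100 = 84.27 %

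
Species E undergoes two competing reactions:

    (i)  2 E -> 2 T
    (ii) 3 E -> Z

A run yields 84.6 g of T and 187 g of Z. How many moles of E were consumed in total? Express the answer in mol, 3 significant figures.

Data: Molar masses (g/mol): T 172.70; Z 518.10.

n(T) = 84.6 / 172.70 = 0.4899 mol
n(Z) = 187 / 518.10 = 0.3609 mol
n(E) via (i) = (2/2)×0.4899 = 0.4899 mol
n(E) via (ii) = (3/1)×0.3609 = 1.083 mol
total n(E) = 0.4899 + 1.083 = 1.573 mol

1.57 mol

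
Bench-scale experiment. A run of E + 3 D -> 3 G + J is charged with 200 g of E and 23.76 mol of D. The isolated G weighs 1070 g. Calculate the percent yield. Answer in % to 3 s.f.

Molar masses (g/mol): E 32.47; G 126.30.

45.8 %

n(E) = 200.0 / 32.47 = 6.160 mol
n(D) = 23.76 mol
n/ν for E = 6.160/1 = 6.160
n/ν for D = 23.76/3 = 7.920
Smallest n/ν is E → limiting reagent.
theoretical n(G) = (3/1) × 6.160 = 18.48 mol → 2334 g
% yield = 1070 / 2334 × 100 = 45.84 %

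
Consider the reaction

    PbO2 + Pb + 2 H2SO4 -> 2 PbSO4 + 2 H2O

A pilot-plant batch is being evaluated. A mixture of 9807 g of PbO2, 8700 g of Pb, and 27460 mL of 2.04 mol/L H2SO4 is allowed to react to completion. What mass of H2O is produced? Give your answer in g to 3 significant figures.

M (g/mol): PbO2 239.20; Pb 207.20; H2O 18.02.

n(PbO2) = 9807 / 239.20 = 41.00 mol
n(Pb) = 8700 / 207.20 = 41.99 mol
n(H2SO4) = 2.04 × 27460/1000 = 56.02 mol
n/ν for PbO2 = 41.00/1 = 41.00
n/ν for Pb = 41.99/1 = 41.99
n/ν for H2SO4 = 56.02/2 = 28.01
Smallest n/ν is H2SO4 → limiting reagent.
n(H2O) = (2/2) × 56.02 = 56.02 mol
mass = 56.02 × 18.02 = 1009 g

1010 g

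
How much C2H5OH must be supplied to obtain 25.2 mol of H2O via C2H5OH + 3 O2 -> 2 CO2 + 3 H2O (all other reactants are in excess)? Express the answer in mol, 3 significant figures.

8.40 mol

n(H2O) = 25.20 mol
n(C2H5OH) = (1/3) × 25.20 = 8.400 mol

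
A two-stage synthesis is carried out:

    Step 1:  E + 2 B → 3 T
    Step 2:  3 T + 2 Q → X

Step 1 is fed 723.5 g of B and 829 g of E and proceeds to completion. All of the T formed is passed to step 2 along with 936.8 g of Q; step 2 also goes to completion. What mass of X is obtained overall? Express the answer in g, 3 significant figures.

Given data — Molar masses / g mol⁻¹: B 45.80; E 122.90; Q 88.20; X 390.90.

Step 1:
n(B) = 723.5 / 45.80 = 15.80 mol
n(E) = 829.0 / 122.90 = 6.745 mol
n/ν for B = 15.80/2 = 7.900
n/ν for E = 6.745/1 = 6.745
Smallest n/ν is E → limiting reagent.
n(T) produced = (3/1) × 6.745 = 20.24 mol
Step 2:
n(T) available = 20.24 mol
n(Q) = 936.8 / 88.20 = 10.62 mol
n/ν for T = 20.24/3 = 6.747
n/ν for Q = 10.62/2 = 5.310
Smallest n/ν is Q → limiting reagent.
n(X) = (1/2) × 10.62 = 5.310 mol
mass = 5.310 × 390.90 = 2076 g

2080 g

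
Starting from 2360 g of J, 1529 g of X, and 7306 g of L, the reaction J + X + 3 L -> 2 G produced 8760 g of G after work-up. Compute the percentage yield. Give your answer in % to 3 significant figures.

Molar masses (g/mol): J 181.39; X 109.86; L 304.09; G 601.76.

90.9 %

n(J) = 2360 / 181.39 = 13.01 mol
n(X) = 1529 / 109.86 = 13.92 mol
n(L) = 7306 / 304.09 = 24.03 mol
n/ν → J: 13.01, X: 13.92, L: 8.010; L is limiting.
theoretical n(G) = (2/3) × 24.03 = 16.02 mol → 9640 g
% yield = 8760 / 9640 × 100 = 90.87 %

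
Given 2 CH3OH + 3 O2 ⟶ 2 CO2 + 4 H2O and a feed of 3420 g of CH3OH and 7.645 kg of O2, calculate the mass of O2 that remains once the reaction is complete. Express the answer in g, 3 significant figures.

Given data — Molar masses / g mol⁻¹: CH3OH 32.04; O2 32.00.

2520 g

n(CH3OH) = 3420 / 32.04 = 106.7 mol
n(O2) = 7.645×1000 / 32.00 = 238.9 mol
n/ν for CH3OH = 106.7/2 = 53.35
n/ν for O2 = 238.9/3 = 79.63
Smallest n/ν is CH3OH → limiting reagent.
O2 consumed = (3/2) × 106.7 = 160.1 mol
O2 remaining = 238.9 − 160.1 = 78.80 mol
mass = 78.80 × 32.00 = 2522 g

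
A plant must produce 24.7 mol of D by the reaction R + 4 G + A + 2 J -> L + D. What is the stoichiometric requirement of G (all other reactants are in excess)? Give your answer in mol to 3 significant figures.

n(D) = 24.70 mol
n(G) = (4/1) × 24.70 = 98.80 mol

98.8 mol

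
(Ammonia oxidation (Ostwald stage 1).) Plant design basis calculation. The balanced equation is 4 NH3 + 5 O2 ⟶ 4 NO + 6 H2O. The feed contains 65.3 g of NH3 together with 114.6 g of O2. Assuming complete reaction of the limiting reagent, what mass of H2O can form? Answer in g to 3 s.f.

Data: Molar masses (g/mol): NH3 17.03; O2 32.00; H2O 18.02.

n(NH3) = 65.30 / 17.03 = 3.834 mol
n(O2) = 114.6 / 32.00 = 3.581 mol
n/ν → NH3: 0.9585, O2: 0.7162; O2 is limiting.
n(H2O) = (6/5) × 3.581 = 4.297 mol
mass = 4.297 × 18.02 = 77.43 g

77.4 g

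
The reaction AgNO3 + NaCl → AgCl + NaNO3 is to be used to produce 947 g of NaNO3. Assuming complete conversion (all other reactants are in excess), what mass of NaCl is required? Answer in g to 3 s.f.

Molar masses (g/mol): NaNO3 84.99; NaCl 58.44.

651 g

n(NaNO3) = 947 / 84.99 = 11.14 mol
n(NaCl) = (1/1) × 11.14 = 11.14 mol
mass = 11.14 × 58.44 = 651.0 g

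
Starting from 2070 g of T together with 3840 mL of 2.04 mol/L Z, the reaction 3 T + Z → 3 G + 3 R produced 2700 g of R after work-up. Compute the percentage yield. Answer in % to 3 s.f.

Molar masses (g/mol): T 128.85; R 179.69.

n(T) = 2070 / 128.85 = 16.07 mol
n(Z) = 2.04 × 3840/1000 = 7.834 mol
n/ν → T: 5.357, Z: 7.834; T is limiting.
theoretical n(R) = (3/3) × 16.07 = 16.07 mol → 2888 g
% yield = 2700 / 2888 × 100 = 93.49 %

93.5 %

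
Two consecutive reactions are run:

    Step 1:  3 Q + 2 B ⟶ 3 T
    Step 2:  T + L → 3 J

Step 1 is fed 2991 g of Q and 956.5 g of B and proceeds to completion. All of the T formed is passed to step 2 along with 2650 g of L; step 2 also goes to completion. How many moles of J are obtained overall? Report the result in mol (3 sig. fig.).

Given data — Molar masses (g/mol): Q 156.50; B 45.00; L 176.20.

45.1 mol

Step 1:
n(Q) = 2991 / 156.50 = 19.11 mol
n(B) = 956.5 / 45.00 = 21.26 mol
n/ν for Q = 19.11/3 = 6.370
n/ν for B = 21.26/2 = 10.63
Smallest n/ν is Q → limiting reagent.
n(T) produced = (3/3) × 19.11 = 19.11 mol
Step 2:
n(T) available = 19.11 mol
n(L) = 2650 / 176.20 = 15.04 mol
n/ν for T = 19.11/1 = 19.11
n/ν for L = 15.04/1 = 15.04
Smallest n/ν is L → limiting reagent.
n(J) = (3/1) × 15.04 = 45.12 mol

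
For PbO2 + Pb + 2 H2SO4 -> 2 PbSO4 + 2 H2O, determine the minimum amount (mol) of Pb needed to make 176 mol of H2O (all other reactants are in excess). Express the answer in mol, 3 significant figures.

88.0 mol

n(H2O) = 176.0 mol
n(Pb) = (1/2) × 176.0 = 88.00 mol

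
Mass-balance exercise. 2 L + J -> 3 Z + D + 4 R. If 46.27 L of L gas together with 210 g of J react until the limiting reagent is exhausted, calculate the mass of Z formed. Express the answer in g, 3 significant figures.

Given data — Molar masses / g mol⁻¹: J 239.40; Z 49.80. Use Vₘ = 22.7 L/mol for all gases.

131 g

n(L) = 46.27 / 22.7 = 2.038 mol
n(J) = 210.0 / 239.40 = 0.8772 mol
n/ν → L: 1.019, J: 0.8772; J is limiting.
n(Z) = (3/1) × 0.8772 = 2.632 mol
mass = 2.632 × 49.80 = 131.1 g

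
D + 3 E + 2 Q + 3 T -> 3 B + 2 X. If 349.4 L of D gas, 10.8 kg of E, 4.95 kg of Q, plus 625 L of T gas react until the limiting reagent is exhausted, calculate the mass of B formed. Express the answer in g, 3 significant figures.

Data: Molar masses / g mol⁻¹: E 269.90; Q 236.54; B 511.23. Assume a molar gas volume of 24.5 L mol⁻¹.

13000 g

n(D) = 349.4 / 24.5 = 14.26 mol
n(E) = 10.80×1000 / 269.90 = 40.01 mol
n(Q) = 4.950×1000 / 236.54 = 20.93 mol
n(T) = 625.0 / 24.5 = 25.51 mol
n/ν → D: 14.26, E: 13.34, Q: 10.47, T: 8.503; T is limiting.
n(B) = (3/3) × 25.51 = 25.51 mol
mass = 25.51 × 511.23 = 13040 g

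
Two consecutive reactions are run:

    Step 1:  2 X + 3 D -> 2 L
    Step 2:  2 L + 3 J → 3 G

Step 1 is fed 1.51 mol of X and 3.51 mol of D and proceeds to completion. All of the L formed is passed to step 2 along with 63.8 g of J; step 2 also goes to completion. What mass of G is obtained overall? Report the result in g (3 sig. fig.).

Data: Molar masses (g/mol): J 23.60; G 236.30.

535 g

Step 1:
n(X) = 1.510 mol
n(D) = 3.510 mol
n/ν for X = 1.510/2 = 0.7550
n/ν for D = 3.510/3 = 1.170
Smallest n/ν is X → limiting reagent.
n(L) produced = (2/2) × 1.510 = 1.510 mol
Step 2:
n(L) available = 1.510 mol
n(J) = 63.80 / 23.60 = 2.703 mol
n/ν for L = 1.510/2 = 0.7550
n/ν for J = 2.703/3 = 0.9010
Smallest n/ν is L → limiting reagent.
n(G) = (3/2) × 1.510 = 2.265 mol
mass = 2.265 × 236.30 = 535.2 g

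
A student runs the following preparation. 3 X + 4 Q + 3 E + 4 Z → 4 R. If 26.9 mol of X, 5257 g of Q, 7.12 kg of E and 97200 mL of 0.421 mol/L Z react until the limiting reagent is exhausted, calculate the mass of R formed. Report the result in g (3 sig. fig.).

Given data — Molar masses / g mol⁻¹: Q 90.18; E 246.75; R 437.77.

n(X) = 26.90 mol
n(Q) = 5257 / 90.18 = 58.29 mol
n(E) = 7.120×1000 / 246.75 = 28.86 mol
n(Z) = 0.421 × 97200/1000 = 40.92 mol
n/ν → X: 8.967, Q: 14.57, E: 9.620, Z: 10.23; X is limiting.
n(R) = (4/3) × 26.90 = 35.87 mol
mass = 35.87 × 437.77 = 15700 g

15700 g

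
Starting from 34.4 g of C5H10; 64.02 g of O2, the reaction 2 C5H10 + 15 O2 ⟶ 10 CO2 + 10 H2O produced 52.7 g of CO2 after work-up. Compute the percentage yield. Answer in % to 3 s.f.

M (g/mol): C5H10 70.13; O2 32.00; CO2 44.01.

89.8 %

n(C5H10) = 34.40 / 70.13 = 0.4905 mol
n(O2) = 64.02 / 32.00 = 2.001 mol
n/ν → C5H10: 0.2453, O2: 0.1334; O2 is limiting.
theoretical n(CO2) = (10/15) × 2.001 = 1.334 mol → 58.71 g
% yield = 52.7 / 58.71 × 100 = 89.76 %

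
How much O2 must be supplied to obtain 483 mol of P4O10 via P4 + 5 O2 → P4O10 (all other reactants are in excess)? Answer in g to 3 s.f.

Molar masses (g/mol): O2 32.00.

77300 g

n(P4O10) = 483.0 mol
n(O2) = (5/1) × 483.0 = 2415 mol
mass = 2415 × 32.00 = 77280 g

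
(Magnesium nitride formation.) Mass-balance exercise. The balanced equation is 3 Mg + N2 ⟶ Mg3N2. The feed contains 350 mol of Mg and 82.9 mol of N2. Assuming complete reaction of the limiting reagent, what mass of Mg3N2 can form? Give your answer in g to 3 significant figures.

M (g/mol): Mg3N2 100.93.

8370 g

n(Mg) = 350.0 mol
n(N2) = 82.90 mol
n/ν → Mg: 116.7, N2: 82.90; N2 is limiting.
n(Mg3N2) = (1/1) × 82.90 = 82.90 mol
mass = 82.90 × 100.93 = 8367 g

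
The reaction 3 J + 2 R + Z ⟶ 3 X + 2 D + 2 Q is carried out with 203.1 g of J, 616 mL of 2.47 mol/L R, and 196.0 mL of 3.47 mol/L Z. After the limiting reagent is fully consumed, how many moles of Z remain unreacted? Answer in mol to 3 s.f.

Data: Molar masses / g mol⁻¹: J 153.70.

n(J) = 203.1 / 153.70 = 1.321 mol
n(R) = 2.47 × 616.0/1000 = 1.522 mol
n(Z) = 3.47 × 196.0/1000 = 0.6801 mol
n/ν → J: 0.4403, R: 0.7610, Z: 0.6801; J is limiting.
Z consumed = (1/3) × 1.321 = 0.4403 mol
Z remaining = 0.6801 − 0.4403 = 0.2398 mol

0.240 mol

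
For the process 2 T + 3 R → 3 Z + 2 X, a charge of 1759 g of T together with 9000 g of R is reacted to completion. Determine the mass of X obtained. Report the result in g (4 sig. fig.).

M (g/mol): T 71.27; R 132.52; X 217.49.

5368 g

n(T) = 1759 / 71.27 = 24.68 mol
n(R) = 9000 / 132.52 = 67.91 mol
n/ν → T: 12.34, R: 22.64; T is limiting.
n(X) = (2/2) × 24.68 = 24.68 mol
mass = 24.68 × 217.49 = 5368 g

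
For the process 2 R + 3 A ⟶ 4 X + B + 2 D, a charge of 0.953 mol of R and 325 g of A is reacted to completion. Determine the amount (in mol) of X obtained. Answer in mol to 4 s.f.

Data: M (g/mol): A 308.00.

1.407 mol

n(R) = 0.9530 mol
n(A) = 325.0 / 308.00 = 1.055 mol
n/ν for R = 0.9530/2 = 0.4765
n/ν for A = 1.055/3 = 0.3517
Smallest n/ν is A → limiting reagent.
n(X) = (4/3) × 1.055 = 1.407 mol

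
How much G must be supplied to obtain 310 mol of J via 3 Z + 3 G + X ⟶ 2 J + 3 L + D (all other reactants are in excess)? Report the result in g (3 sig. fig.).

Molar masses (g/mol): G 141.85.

n(J) = 310.0 mol
n(G) = (3/2) × 310.0 = 465.0 mol
mass = 465.0 × 141.85 = 65960 g

66000 g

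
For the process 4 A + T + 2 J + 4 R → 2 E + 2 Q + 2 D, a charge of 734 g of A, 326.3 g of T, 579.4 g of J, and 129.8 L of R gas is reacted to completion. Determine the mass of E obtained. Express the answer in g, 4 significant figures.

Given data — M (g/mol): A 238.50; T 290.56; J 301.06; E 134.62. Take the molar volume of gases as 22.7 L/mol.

n(A) = 734.0 / 238.50 = 3.078 mol
n(T) = 326.3 / 290.56 = 1.123 mol
n(J) = 579.4 / 301.06 = 1.925 mol
n(R) = 129.8 / 22.7 = 5.718 mol
n/ν for A = 3.078/4 = 0.7695
n/ν for T = 1.123/1 = 1.123
n/ν for J = 1.925/2 = 0.9625
n/ν for R = 5.718/4 = 1.430
Smallest n/ν is A → limiting reagent.
n(E) = (2/4) × 3.078 = 1.539 mol
mass = 1.539 × 134.62 = 207.2 g

207.2 g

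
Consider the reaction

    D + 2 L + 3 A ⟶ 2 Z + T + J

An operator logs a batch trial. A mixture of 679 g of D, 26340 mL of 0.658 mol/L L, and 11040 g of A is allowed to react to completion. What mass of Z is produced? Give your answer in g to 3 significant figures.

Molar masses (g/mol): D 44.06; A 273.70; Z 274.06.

n(D) = 679.0 / 44.06 = 15.41 mol
n(L) = 0.658 × 26340/1000 = 17.33 mol
n(A) = 11040 / 273.70 = 40.34 mol
n/ν → D: 15.41, L: 8.665, A: 13.45; L is limiting.
n(Z) = (2/2) × 17.33 = 17.33 mol
mass = 17.33 × 274.06 = 4749 g

4750 g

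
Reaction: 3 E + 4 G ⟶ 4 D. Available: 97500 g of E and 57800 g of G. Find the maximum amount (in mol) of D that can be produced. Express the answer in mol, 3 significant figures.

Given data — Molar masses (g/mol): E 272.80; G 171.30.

337 mol

n(E) = 97500 / 272.80 = 357.4 mol
n(G) = 57800 / 171.30 = 337.4 mol
n/ν → E: 119.1, G: 84.35; G is limiting.
n(D) = (4/4) × 337.4 = 337.4 mol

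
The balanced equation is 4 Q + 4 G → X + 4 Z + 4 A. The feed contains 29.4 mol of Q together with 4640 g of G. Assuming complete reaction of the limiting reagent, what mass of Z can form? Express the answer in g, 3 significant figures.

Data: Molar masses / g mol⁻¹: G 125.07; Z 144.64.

n(Q) = 29.40 mol
n(G) = 4640 / 125.07 = 37.10 mol
n/ν for Q = 29.40/4 = 7.350
n/ν for G = 37.10/4 = 9.275
Smallest n/ν is Q → limiting reagent.
n(Z) = (4/4) × 29.40 = 29.40 mol
mass = 29.40 × 144.64 = 4252 g

4250 g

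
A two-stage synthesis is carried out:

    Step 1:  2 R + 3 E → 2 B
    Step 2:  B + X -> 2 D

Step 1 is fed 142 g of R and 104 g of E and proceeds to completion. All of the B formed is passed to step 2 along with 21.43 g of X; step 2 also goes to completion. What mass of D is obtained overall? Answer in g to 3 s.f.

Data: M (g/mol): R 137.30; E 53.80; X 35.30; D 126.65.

154 g

Step 1:
n(R) = 142.0 / 137.30 = 1.034 mol
n(E) = 104.0 / 53.80 = 1.933 mol
n/ν for R = 1.034/2 = 0.5170
n/ν for E = 1.933/3 = 0.6443
Smallest n/ν is R → limiting reagent.
n(B) produced = (2/2) × 1.034 = 1.034 mol
Step 2:
n(B) available = 1.034 mol
n(X) = 21.43 / 35.30 = 0.6071 mol
n/ν for B = 1.034/1 = 1.034
n/ν for X = 0.6071/1 = 0.6071
Smallest n/ν is X → limiting reagent.
n(D) = (2/1) × 0.6071 = 1.214 mol
mass = 1.214 × 126.65 = 153.8 g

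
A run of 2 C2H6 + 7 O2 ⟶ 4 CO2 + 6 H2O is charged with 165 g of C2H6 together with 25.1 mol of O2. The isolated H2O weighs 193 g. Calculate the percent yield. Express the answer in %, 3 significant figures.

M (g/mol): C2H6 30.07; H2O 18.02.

65.1 %

n(C2H6) = 165.0 / 30.07 = 5.487 mol
n(O2) = 25.10 mol
n/ν → C2H6: 2.744, O2: 3.586; C2H6 is limiting.
theoretical n(H2O) = (6/2) × 5.487 = 16.46 mol → 296.6 g
% yield = 193 / 296.6 × 100 = 65.07 %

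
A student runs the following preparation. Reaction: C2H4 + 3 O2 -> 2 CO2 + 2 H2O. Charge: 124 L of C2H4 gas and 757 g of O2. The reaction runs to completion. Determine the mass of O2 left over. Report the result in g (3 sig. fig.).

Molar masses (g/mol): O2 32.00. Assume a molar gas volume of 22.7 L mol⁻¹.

233 g

n(C2H4) = 124.0 / 22.7 = 5.463 mol
n(O2) = 757.0 / 32.00 = 23.66 mol
n/ν for C2H4 = 5.463/1 = 5.463
n/ν for O2 = 23.66/3 = 7.887
Smallest n/ν is C2H4 → limiting reagent.
O2 consumed = (3/1) × 5.463 = 16.39 mol
O2 remaining = 23.66 − 16.39 = 7.270 mol
mass = 7.270 × 32.00 = 232.6 g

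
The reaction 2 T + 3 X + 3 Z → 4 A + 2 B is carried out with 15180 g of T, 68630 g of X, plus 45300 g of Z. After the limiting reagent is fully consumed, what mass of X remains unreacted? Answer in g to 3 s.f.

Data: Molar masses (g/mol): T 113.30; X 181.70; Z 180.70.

32100 g

n(T) = 15180 / 113.30 = 134.0 mol
n(X) = 68630 / 181.70 = 377.7 mol
n(Z) = 45300 / 180.70 = 250.7 mol
n/ν for T = 134.0/2 = 67.00
n/ν for X = 377.7/3 = 125.9
n/ν for Z = 250.7/3 = 83.57
Smallest n/ν is T → limiting reagent.
X consumed = (3/2) × 134.0 = 201.0 mol
X remaining = 377.7 − 201.0 = 176.7 mol
mass = 176.7 × 181.70 = 32110 g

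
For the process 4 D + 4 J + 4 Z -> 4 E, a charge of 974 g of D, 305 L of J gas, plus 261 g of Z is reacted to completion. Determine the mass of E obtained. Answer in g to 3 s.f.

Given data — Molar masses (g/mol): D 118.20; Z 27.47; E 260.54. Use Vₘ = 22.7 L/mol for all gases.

n(D) = 974.0 / 118.20 = 8.240 mol
n(J) = 305.0 / 22.7 = 13.44 mol
n(Z) = 261.0 / 27.47 = 9.501 mol
n/ν for D = 8.240/4 = 2.060
n/ν for J = 13.44/4 = 3.360
n/ν for Z = 9.501/4 = 2.375
Smallest n/ν is D → limiting reagent.
n(E) = (4/4) × 8.240 = 8.240 mol
mass = 8.240 × 260.54 = 2147 g

2150 g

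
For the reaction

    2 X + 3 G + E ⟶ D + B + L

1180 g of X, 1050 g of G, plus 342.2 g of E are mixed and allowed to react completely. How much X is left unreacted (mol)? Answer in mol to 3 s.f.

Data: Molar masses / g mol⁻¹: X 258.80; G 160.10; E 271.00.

2.03 mol

n(X) = 1180 / 258.80 = 4.560 mol
n(G) = 1050 / 160.10 = 6.558 mol
n(E) = 342.2 / 271.00 = 1.263 mol
n/ν for X = 4.560/2 = 2.280
n/ν for G = 6.558/3 = 2.186
n/ν for E = 1.263/1 = 1.263
Smallest n/ν is E → limiting reagent.
X consumed = (2/1) × 1.263 = 2.526 mol
X remaining = 4.560 − 2.526 = 2.034 mol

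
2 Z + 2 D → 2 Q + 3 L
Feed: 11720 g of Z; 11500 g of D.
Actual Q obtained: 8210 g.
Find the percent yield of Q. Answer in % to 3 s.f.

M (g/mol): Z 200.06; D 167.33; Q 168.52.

n(Z) = 11720 / 200.06 = 58.58 mol
n(D) = 11500 / 167.33 = 68.73 mol
n/ν → Z: 29.29, D: 34.37; Z is limiting.
theoretical n(Q) = (2/2) × 58.58 = 58.58 mol → 9872 g
% yield = 8210 / 9872 × 100 = 83.16 %

83.2 %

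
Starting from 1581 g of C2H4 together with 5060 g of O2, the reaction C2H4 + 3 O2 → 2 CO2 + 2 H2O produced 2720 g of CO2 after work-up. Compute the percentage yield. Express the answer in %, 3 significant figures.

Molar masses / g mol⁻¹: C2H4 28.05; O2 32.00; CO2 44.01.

58.6 %

n(C2H4) = 1581 / 28.05 = 56.36 mol
n(O2) = 5060 / 32.00 = 158.1 mol
n/ν for C2H4 = 56.36/1 = 56.36
n/ν for O2 = 158.1/3 = 52.70
Smallest n/ν is O2 → limiting reagent.
theoretical n(CO2) = (2/3) × 158.1 = 105.4 mol → 4639 g
% yield = 2720 / 4639 × 100 = 58.63 %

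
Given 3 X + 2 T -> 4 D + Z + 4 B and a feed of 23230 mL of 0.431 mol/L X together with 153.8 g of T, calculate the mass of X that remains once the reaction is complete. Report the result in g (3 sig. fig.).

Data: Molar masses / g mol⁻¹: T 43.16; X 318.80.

1490 g

n(X) = 0.431 × 23230/1000 = 10.01 mol
n(T) = 153.8 / 43.16 = 3.563 mol
n/ν for X = 10.01/3 = 3.337
n/ν for T = 3.563/2 = 1.782
Smallest n/ν is T → limiting reagent.
X consumed = (3/2) × 3.563 = 5.345 mol
X remaining = 10.01 − 5.345 = 4.665 mol
mass = 4.665 × 318.80 = 1487 g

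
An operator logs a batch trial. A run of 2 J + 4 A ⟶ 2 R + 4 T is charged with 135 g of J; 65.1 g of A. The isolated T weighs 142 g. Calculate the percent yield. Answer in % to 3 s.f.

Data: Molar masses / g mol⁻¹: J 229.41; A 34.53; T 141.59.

85.2 %

n(J) = 135.0 / 229.41 = 0.5885 mol
n(A) = 65.10 / 34.53 = 1.885 mol
n/ν for J = 0.5885/2 = 0.2943
n/ν for A = 1.885/4 = 0.4713
Smallest n/ν is J → limiting reagent.
theoretical n(T) = (4/2) × 0.5885 = 1.177 mol → 166.7 g
% yield = 142 / 166.7 × 100 = 85.18 %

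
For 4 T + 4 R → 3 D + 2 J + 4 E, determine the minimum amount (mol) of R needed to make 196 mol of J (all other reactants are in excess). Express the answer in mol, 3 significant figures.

n(J) = 196.0 mol
n(R) = (4/2) × 196.0 = 392.0 mol

392 mol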